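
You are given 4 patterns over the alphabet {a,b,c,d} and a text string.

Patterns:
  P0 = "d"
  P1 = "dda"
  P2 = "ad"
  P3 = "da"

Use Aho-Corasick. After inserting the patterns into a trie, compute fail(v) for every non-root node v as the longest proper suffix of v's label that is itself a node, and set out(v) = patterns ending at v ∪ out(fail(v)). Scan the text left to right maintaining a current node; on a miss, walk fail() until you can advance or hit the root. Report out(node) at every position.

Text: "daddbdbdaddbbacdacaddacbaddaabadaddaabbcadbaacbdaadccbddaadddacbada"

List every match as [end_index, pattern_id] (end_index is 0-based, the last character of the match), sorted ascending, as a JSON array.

Build automaton:
Trie (insert patterns):
  n0 'ε': a→4 d→1
  n1 'd': a→6 d→2  [P0 ends]
  n2 'dd': a→3
  n3 'dda': ·  [P1 ends]
  n4 'a': d→5
  n5 'ad': ·  [P2 ends]
  n6 'da': ·  [P3 ends]

BFS fail/out derivation:
  fail(1) 'd': from fail(0)=0 chase 'd': 0 ⇒ 0;  out={0}∪out(0)={0}
  fail(4) 'a': from fail(0)=0 chase 'a': 0 ⇒ 0;  out=∅∪out(0)=∅
  fail(2) 'dd': from fail(1)=0 chase 'd': 0 ⇒ 1;  out=∅∪out(1)={0}
  fail(5) 'ad': from fail(4)=0 chase 'd': 0 ⇒ 1;  out={2}∪out(1)={0,2}
  fail(6) 'da': from fail(1)=0 chase 'a': 0 ⇒ 4;  out={3}∪out(4)={3}
  fail(3) 'dda': from fail(2)=1 chase 'a': 1 ⇒ 6;  out={1}∪out(6)={1,3}

Text stream:
[0] read 'd'  n0⇒n1  → match P0@[0:0]
[1] read 'a'  n1⇒n6  → match P3@[0:1]
[2] read 'd'  n6⇒n5 ·f  → match P0@[2:2],P2@[1:2]
[3] read 'd'  n5⇒n2 ·f  → match P0@[3:3]
[4] read 'b'  n2⇒n0 ·f
[5] read 'd'  n0⇒n1  → match P0@[5:5]
[6] read 'b'  n1⇒n0 ·f
[7] read 'd'  n0⇒n1  → match P0@[7:7]
[8] read 'a'  n1⇒n6  → match P3@[7:8]
[9] read 'd'  n6⇒n5 ·f  → match P0@[9:9],P2@[8:9]
[10] read 'd'  n5⇒n2 ·f  → match P0@[10:10]
[11] read 'b'  n2⇒n0 ·f
[12] read 'b'  n0⇒n0
[13] read 'a'  n0⇒n4
[14] read 'c'  n4⇒n0 ·f
[15] read 'd'  n0⇒n1  → match P0@[15:15]
[16] read 'a'  n1⇒n6  → match P3@[15:16]
[17] read 'c'  n6⇒n0 ·f
[18] read 'a'  n0⇒n4
[19] read 'd'  n4⇒n5  → match P0@[19:19],P2@[18:19]
[20] read 'd'  n5⇒n2 ·f  → match P0@[20:20]
[21] read 'a'  n2⇒n3  → match P1@[19:21],P3@[20:21]
[22] read 'c'  n3⇒n0 ·f
[23] read 'b'  n0⇒n0
[24] read 'a'  n0⇒n4
[25] read 'd'  n4⇒n5  → match P0@[25:25],P2@[24:25]
[26] read 'd'  n5⇒n2 ·f  → match P0@[26:26]
[27] read 'a'  n2⇒n3  → match P1@[25:27],P3@[26:27]
[28] read 'a'  n3⇒n4 ·f
[29] read 'b'  n4⇒n0 ·f
[30] read 'a'  n0⇒n4
[31] read 'd'  n4⇒n5  → match P0@[31:31],P2@[30:31]
[32] read 'a'  n5⇒n6 ·f  → match P3@[31:32]
[33] read 'd'  n6⇒n5 ·f  → match P0@[33:33],P2@[32:33]
[34] read 'd'  n5⇒n2 ·f  → match P0@[34:34]
[35] read 'a'  n2⇒n3  → match P1@[33:35],P3@[34:35]
[36] read 'a'  n3⇒n4 ·f
[37] read 'b'  n4⇒n0 ·f
[38] read 'b'  n0⇒n0
[39] read 'c'  n0⇒n0
[40] read 'a'  n0⇒n4
[41] read 'd'  n4⇒n5  → match P0@[41:41],P2@[40:41]
[42] read 'b'  n5⇒n0 ·f
[43] read 'a'  n0⇒n4
[44] read 'a'  n4⇒n4 ·f
[45] read 'c'  n4⇒n0 ·f
[46] read 'b'  n0⇒n0
[47] read 'd'  n0⇒n1  → match P0@[47:47]
[48] read 'a'  n1⇒n6  → match P3@[47:48]
[49] read 'a'  n6⇒n4 ·f
[50] read 'd'  n4⇒n5  → match P0@[50:50],P2@[49:50]
[51] read 'c'  n5⇒n0 ·f
[52] read 'c'  n0⇒n0
[53] read 'b'  n0⇒n0
[54] read 'd'  n0⇒n1  → match P0@[54:54]
[55] read 'd'  n1⇒n2  → match P0@[55:55]
[56] read 'a'  n2⇒n3  → match P1@[54:56],P3@[55:56]
[57] read 'a'  n3⇒n4 ·f
[58] read 'd'  n4⇒n5  → match P0@[58:58],P2@[57:58]
[59] read 'd'  n5⇒n2 ·f  → match P0@[59:59]
[60] read 'd'  n2⇒n2 ·f  → match P0@[60:60]
[61] read 'a'  n2⇒n3  → match P1@[59:61],P3@[60:61]
[62] read 'c'  n3⇒n0 ·f
[63] read 'b'  n0⇒n0
[64] read 'a'  n0⇒n4
[65] read 'd'  n4⇒n5  → match P0@[65:65],P2@[64:65]
[66] read 'a'  n5⇒n6 ·f  → match P3@[65:66]

Result: [[0,0],[1,3],[2,0],[2,2],[3,0],[5,0],[7,0],[8,3],[9,0],[9,2],[10,0],[15,0],[16,3],[19,0],[19,2],[20,0],[21,1],[21,3],[25,0],[25,2],[26,0],[27,1],[27,3],[31,0],[31,2],[32,3],[33,0],[33,2],[34,0],[35,1],[35,3],[41,0],[41,2],[47,0],[48,3],[50,0],[50,2],[54,0],[55,0],[56,1],[56,3],[58,0],[58,2],[59,0],[60,0],[61,1],[61,3],[65,0],[65,2],[66,3]]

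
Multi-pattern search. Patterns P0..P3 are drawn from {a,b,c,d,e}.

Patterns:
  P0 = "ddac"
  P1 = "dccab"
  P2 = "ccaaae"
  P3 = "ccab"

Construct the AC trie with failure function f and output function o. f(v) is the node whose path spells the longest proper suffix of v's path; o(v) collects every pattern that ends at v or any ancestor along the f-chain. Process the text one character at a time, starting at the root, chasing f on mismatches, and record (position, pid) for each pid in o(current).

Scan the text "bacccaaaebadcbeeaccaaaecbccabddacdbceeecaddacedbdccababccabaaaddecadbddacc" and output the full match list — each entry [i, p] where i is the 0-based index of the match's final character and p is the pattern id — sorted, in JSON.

Build:
Trie (insert patterns):
  0='ε' goto c→9 d→1
  1='d' goto c→5 d→2
  2='dd' goto a→3
  3='dda' goto c→4
  4='ddac' goto ·  ←P0
  5='dc' goto c→6
  6='dcc' goto a→7
  7='dcca' goto b→8
  8='dccab' goto ·  ←P1
  9='c' goto c→10
  10='cc' goto a→11
  11='cca' goto a→12 b→15
  12='ccaa' goto a→13
  13='ccaaa' goto e→14
  14='ccaaae' goto ·  ←P2
  15='ccab' goto ·  ←P3

BFS fail/out derivation:
  n1('d'): parent n0 fail=0; on 'd' 0 → fail=0;  out ∅∪∅=∅
  n9('c'): parent n0 fail=0; on 'c' 0 → fail=0;  out ∅∪∅=∅
  n2('dd'): parent n1 fail=0; on 'd' 0 → fail=1;  out ∅∪∅=∅
  n5('dc'): parent n1 fail=0; on 'c' 0 → fail=9;  out ∅∪∅=∅
  n10('cc'): parent n9 fail=0; on 'c' 0 → fail=9;  out ∅∪∅=∅
  n3('dda'): parent n2 fail=1; on 'a' 1→0 → fail=0;  out ∅∪∅=∅
  n6('dcc'): parent n5 fail=9; on 'c' 9 → fail=10;  out ∅∪∅=∅
  n11('cca'): parent n10 fail=9; on 'a' 9→0 → fail=0;  out ∅∪∅=∅
  n4('ddac'): parent n3 fail=0; on 'c' 0 → fail=9;  out {0}∪∅={0}
  n7('dcca'): parent n6 fail=10; on 'a' 10 → fail=11;  out ∅∪∅=∅
  n12('ccaa'): parent n11 fail=0; on 'a' 0 → fail=0;  out ∅∪∅=∅
  n15('ccab'): parent n11 fail=0; on 'b' 0 → fail=0;  out {3}∪∅={3}
  n8('dccab'): parent n7 fail=11; on 'b' 11 → fail=15;  out {1}∪{3}={1,3}
  n13('ccaaa'): parent n12 fail=0; on 'a' 0 → fail=0;  out ∅∪∅=∅
  n14('ccaaae'): parent n13 fail=0; on 'e' 0 → fail=0;  out {2}∪∅={2}

Scan:
i=0 'b': node 0→0
i=1 'a': node 0→0
i=2 'c': node 0→9
i=3 'c': node 9→10
i=4 'c': node 10→10 (fail-walked)
i=5 'a': node 10→11
i=6 'a': node 11→12
i=7 'a': node 12→13
i=8 'e': node 13→14  ** P2@[3:8]
i=9 'b': node 14→0 (fail-walked)
i=10 'a': node 0→0
i=11 'd': node 0→1
i=12 'c': node 1→5
i=13 'b': node 5→0 (fail-walked)
i=14 'e': node 0→0
i=15 'e': node 0→0
i=16 'a': node 0→0
i=17 'c': node 0→9
i=18 'c': node 9→10
i=19 'a': node 10→11
i=20 'a': node 11→12
i=21 'a': node 12→13
i=22 'e': node 13→14  ** P2@[17:22]
i=23 'c': node 14→9 (fail-walked)
i=24 'b': node 9→0 (fail-walked)
i=25 'c': node 0→9
i=26 'c': node 9→10
i=27 'a': node 10→11
i=28 'b': node 11→15  ** P3@[25:28]
i=29 'd': node 15→1 (fail-walked)
i=30 'd': node 1→2
i=31 'a': node 2→3
i=32 'c': node 3→4  ** P0@[29:32]
i=33 'd': node 4→1 (fail-walked)
i=34 'b': node 1→0 (fail-walked)
i=35 'c': node 0→9
i=36 'e': node 9→0 (fail-walked)
i=37 'e': node 0→0
i=38 'e': node 0→0
i=39 'c': node 0→9
i=40 'a': node 9→0 (fail-walked)
i=41 'd': node 0→1
i=42 'd': node 1→2
i=43 'a': node 2→3
i=44 'c': node 3→4  ** P0@[41:44]
i=45 'e': node 4→0 (fail-walked)
i=46 'd': node 0→1
i=47 'b': node 1→0 (fail-walked)
i=48 'd': node 0→1
i=49 'c': node 1→5
i=50 'c': node 5→6
i=51 'a': node 6→7
i=52 'b': node 7→8  ** P1@[48:52],P3@[49:52]
i=53 'a': node 8→0 (fail-walked)
i=54 'b': node 0→0
i=55 'c': node 0→9
i=56 'c': node 9→10
i=57 'a': node 10→11
i=58 'b': node 11→15  ** P3@[55:58]
i=59 'a': node 15→0 (fail-walked)
i=60 'a': node 0→0
i=61 'a': node 0→0
i=62 'd': node 0→1
i=63 'd': node 1→2
i=64 'e': node 2→0 (fail-walked)
i=65 'c': node 0→9
i=66 'a': node 9→0 (fail-walked)
i=67 'd': node 0→1
i=68 'b': node 1→0 (fail-walked)
i=69 'd': node 0→1
i=70 'd': node 1→2
i=71 'a': node 2→3
i=72 'c': node 3→4  ** P0@[69:72]
i=73 'c': node 4→10 (fail-walked)

Matches: [[8,2],[22,2],[28,3],[32,0],[44,0],[52,1],[52,3],[58,3],[72,0]]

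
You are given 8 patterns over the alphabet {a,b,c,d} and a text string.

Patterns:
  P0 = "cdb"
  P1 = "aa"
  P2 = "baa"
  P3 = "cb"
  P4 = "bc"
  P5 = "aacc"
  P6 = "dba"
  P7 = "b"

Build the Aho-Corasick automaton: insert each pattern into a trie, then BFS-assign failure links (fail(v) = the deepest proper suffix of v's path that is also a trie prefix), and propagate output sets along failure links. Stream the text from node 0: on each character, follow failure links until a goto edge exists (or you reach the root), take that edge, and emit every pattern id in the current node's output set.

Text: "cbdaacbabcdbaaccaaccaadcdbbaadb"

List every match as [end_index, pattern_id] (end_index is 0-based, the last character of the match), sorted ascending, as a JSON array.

Build automaton:
Trie (insert patterns):
  n0 'ε': a→4 b→6 c→1 d→13
  n1 'c': b→9 d→2
  n2 'cd': b→3
  n3 'cdb': ·  [P0 ends]
  n4 'a': a→5
  n5 'aa': c→11  [P1 ends]
  n6 'b': a→7 c→10  [P7 ends]
  n7 'ba': a→8
  n8 'baa': ·  [P2 ends]
  n9 'cb': ·  [P3 ends]
  n10 'bc': ·  [P4 ends]
  n11 'aac': c→12
  n12 'aacc': ·  [P5 ends]
  n13 'd': b→14
  n14 'db': a→15
  n15 'dba': ·  [P6 ends]

BFS fail/out derivation:
  fail(1) 'c': from fail(0)=0 chase 'c': 0 ⇒ 0;  out=∅∪out(0)=∅
  fail(4) 'a': from fail(0)=0 chase 'a': 0 ⇒ 0;  out=∅∪out(0)=∅
  fail(6) 'b': from fail(0)=0 chase 'b': 0 ⇒ 0;  out={7}∪out(0)={7}
  fail(13) 'd': from fail(0)=0 chase 'd': 0 ⇒ 0;  out=∅∪out(0)=∅
  fail(2) 'cd': from fail(1)=0 chase 'd': 0 ⇒ 13;  out=∅∪out(13)=∅
  fail(5) 'aa': from fail(4)=0 chase 'a': 0 ⇒ 4;  out={1}∪out(4)={1}
  fail(7) 'ba': from fail(6)=0 chase 'a': 0 ⇒ 4;  out=∅∪out(4)=∅
  fail(9) 'cb': from fail(1)=0 chase 'b': 0 ⇒ 6;  out={3}∪out(6)={3,7}
  fail(10) 'bc': from fail(6)=0 chase 'c': 0 ⇒ 1;  out={4}∪out(1)={4}
  fail(14) 'db': from fail(13)=0 chase 'b': 0 ⇒ 6;  out=∅∪out(6)={7}
  fail(3) 'cdb': from fail(2)=13 chase 'b': 13 ⇒ 14;  out={0}∪out(14)={0,7}
  fail(8) 'baa': from fail(7)=4 chase 'a': 4 ⇒ 5;  out={2}∪out(5)={1,2}
  fail(11) 'aac': from fail(5)=4 chase 'c': 4→0 ⇒ 1;  out=∅∪out(1)=∅
  fail(15) 'dba': from fail(14)=6 chase 'a': 6 ⇒ 7;  out={6}∪out(7)={6}
  fail(12) 'aacc': from fail(11)=1 chase 'c': 1→0 ⇒ 1;  out={5}∪out(1)={5}

Run:
i=0 'c': node 0→1
i=1 'b': node 1→9  ** P3@[0:1],P7@[1:1]
i=2 'd': node 9→13 (fail-walked)
i=3 'a': node 13→4 (fail-walked)
i=4 'a': node 4→5  ** P1@[3:4]
i=5 'c': node 5→11
i=6 'b': node 11→9 (fail-walked)  ** P3@[5:6],P7@[6:6]
i=7 'a': node 9→7 (fail-walked)
i=8 'b': node 7→6 (fail-walked)  ** P7@[8:8]
i=9 'c': node 6→10  ** P4@[8:9]
i=10 'd': node 10→2 (fail-walked)
i=11 'b': node 2→3  ** P0@[9:11],P7@[11:11]
i=12 'a': node 3→15 (fail-walked)  ** P6@[10:12]
i=13 'a': node 15→8 (fail-walked)  ** P1@[12:13],P2@[11:13]
i=14 'c': node 8→11 (fail-walked)
i=15 'c': node 11→12  ** P5@[12:15]
i=16 'a': node 12→4 (fail-walked)
i=17 'a': node 4→5  ** P1@[16:17]
i=18 'c': node 5→11
i=19 'c': node 11→12  ** P5@[16:19]
i=20 'a': node 12→4 (fail-walked)
i=21 'a': node 4→5  ** P1@[20:21]
i=22 'd': node 5→13 (fail-walked)
i=23 'c': node 13→1 (fail-walked)
i=24 'd': node 1→2
i=25 'b': node 2→3  ** P0@[23:25],P7@[25:25]
i=26 'b': node 3→6 (fail-walked)  ** P7@[26:26]
i=27 'a': node 6→7
i=28 'a': node 7→8  ** P1@[27:28],P2@[26:28]
i=29 'd': node 8→13 (fail-walked)
i=30 'b': node 13→14  ** P7@[30:30]

Matches: [[1,3],[1,7],[4,1],[6,3],[6,7],[8,7],[9,4],[11,0],[11,7],[12,6],[13,1],[13,2],[15,5],[17,1],[19,5],[21,1],[25,0],[25,7],[26,7],[28,1],[28,2],[30,7]]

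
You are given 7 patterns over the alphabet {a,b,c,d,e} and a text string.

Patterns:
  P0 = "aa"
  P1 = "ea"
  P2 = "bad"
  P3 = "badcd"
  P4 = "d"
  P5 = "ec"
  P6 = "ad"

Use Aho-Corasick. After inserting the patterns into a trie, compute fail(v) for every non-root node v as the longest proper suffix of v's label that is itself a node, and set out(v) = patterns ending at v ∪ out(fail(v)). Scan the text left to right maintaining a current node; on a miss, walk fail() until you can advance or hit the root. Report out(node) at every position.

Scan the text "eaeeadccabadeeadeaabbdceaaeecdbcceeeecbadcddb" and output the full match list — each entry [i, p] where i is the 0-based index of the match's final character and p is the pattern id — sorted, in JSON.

Build:
Trie (insert patterns):
  0='ε' goto a→1 b→5 d→10 e→3
  1='a' goto a→2 d→12
  2='aa' goto ·  [P0 ends]
  3='e' goto a→4 c→11
  4='ea' goto ·  [P1 ends]
  5='b' goto a→6
  6='ba' goto d→7
  7='bad' goto c→8  [P2 ends]
  8='badc' goto d→9
  9='badcd' goto ·  [P3 ends]
  10='d' goto ·  [P4 ends]
  11='ec' goto ·  [P5 ends]
  12='ad' goto ·  [P6 ends]

Failure links (BFS by depth):
  fail(1) 'a': from fail(0)=0 chase 'a': 0 ⇒ 0;  out=∅∪out(0)=∅
  fail(3) 'e': from fail(0)=0 chase 'e': 0 ⇒ 0;  out=∅∪out(0)=∅
  fail(5) 'b': from fail(0)=0 chase 'b': 0 ⇒ 0;  out=∅∪out(0)=∅
  fail(10) 'd': from fail(0)=0 chase 'd': 0 ⇒ 0;  out={4}∪out(0)={4}
  fail(2) 'aa': from fail(1)=0 chase 'a': 0 ⇒ 1;  out={0}∪out(1)={0}
  fail(4) 'ea': from fail(3)=0 chase 'a': 0 ⇒ 1;  out={1}∪out(1)={1}
  fail(6) 'ba': from fail(5)=0 chase 'a': 0 ⇒ 1;  out=∅∪out(1)=∅
  fail(11) 'ec': from fail(3)=0 chase 'c': 0 ⇒ 0;  out={5}∪out(0)={5}
  fail(12) 'ad': from fail(1)=0 chase 'd': 0 ⇒ 10;  out={6}∪out(10)={4,6}
  fail(7) 'bad': from fail(6)=1 chase 'd': 1 ⇒ 12;  out={2}∪out(12)={2,4,6}
  fail(8) 'badc': from fail(7)=12 chase 'c': 12→10→0 ⇒ 0;  out=∅∪out(0)=∅
  fail(9) 'badcd': from fail(8)=0 chase 'd': 0 ⇒ 10;  out={3}∪out(10)={3,4}

Run:
i=0 'e': node 0→3
i=1 'a': node 3→4  ** P1@[0:1]
i=2 'e': node 4→3 ·f
i=3 'e': node 3→3 ·f
i=4 'a': node 3→4  ** P1@[3:4]
i=5 'd': node 4→12 ·f  ** P4@[5:5],P6@[4:5]
i=6 'c': node 12→0 ·f
i=7 'c': node 0→0
i=8 'a': node 0→1
i=9 'b': node 1→5 ·f
i=10 'a': node 5→6
i=11 'd': node 6→7  ** P2@[9:11],P4@[11:11],P6@[10:11]
i=12 'e': node 7→3 ·f
i=13 'e': node 3→3 ·f
i=14 'a': node 3→4  ** P1@[13:14]
i=15 'd': node 4→12 ·f  ** P4@[15:15],P6@[14:15]
i=16 'e': node 12→3 ·f
i=17 'a': node 3→4  ** P1@[16:17]
i=18 'a': node 4→2 ·f  ** P0@[17:18]
i=19 'b': node 2→5 ·f
i=20 'b': node 5→5 ·f
i=21 'd': node 5→10 ·f  ** P4@[21:21]
i=22 'c': node 10→0 ·f
i=23 'e': node 0→3
i=24 'a': node 3→4  ** P1@[23:24]
i=25 'a': node 4→2 ·f  ** P0@[24:25]
i=26 'e': node 2→3 ·f
i=27 'e': node 3→3 ·f
i=28 'c': node 3→11  ** P5@[27:28]
i=29 'd': node 11→10 ·f  ** P4@[29:29]
i=30 'b': node 10→5 ·f
i=31 'c': node 5→0 ·f
i=32 'c': node 0→0
i=33 'e': node 0→3
i=34 'e': node 3→3 ·f
i=35 'e': node 3→3 ·f
i=36 'e': node 3→3 ·f
i=37 'c': node 3→11  ** P5@[36:37]
i=38 'b': node 11→5 ·f
i=39 'a': node 5→6
i=40 'd': node 6→7  ** P2@[38:40],P4@[40:40],P6@[39:40]
i=41 'c': node 7→8
i=42 'd': node 8→9  ** P3@[38:42],P4@[42:42]
i=43 'd': node 9→10 ·f  ** P4@[43:43]
i=44 'b': node 10→5 ·f

Matches: [[1,1],[4,1],[5,4],[5,6],[11,2],[11,4],[11,6],[14,1],[15,4],[15,6],[17,1],[18,0],[21,4],[24,1],[25,0],[28,5],[29,4],[37,5],[40,2],[40,4],[40,6],[42,3],[42,4],[43,4]]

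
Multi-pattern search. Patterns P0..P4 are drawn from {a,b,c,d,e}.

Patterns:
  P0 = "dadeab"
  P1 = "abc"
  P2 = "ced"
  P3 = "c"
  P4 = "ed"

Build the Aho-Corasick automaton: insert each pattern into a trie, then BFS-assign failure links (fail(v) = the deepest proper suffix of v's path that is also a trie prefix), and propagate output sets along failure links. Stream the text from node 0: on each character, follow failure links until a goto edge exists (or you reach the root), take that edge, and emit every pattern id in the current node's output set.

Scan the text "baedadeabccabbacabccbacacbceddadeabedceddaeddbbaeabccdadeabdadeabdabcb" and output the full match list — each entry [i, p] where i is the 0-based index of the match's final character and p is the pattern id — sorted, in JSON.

Build automaton:
Trie (insert patterns):
  0='ε' goto a→7 c→10 d→1 e→13
  1='d' goto a→2
  2='da' goto d→3
  3='dad' goto e→4
  4='dade' goto a→5
  5='dadea' goto b→6
  6='dadeab' goto ·  ←P0
  7='a' goto b→8
  8='ab' goto c→9
  9='abc' goto ·  ←P1
  10='c' goto e→11  ←P3
  11='ce' goto d→12
  12='ced' goto ·  ←P2
  13='e' goto d→14
  14='ed' goto ·  ←P4

Failure links (BFS by depth):
  n1('d'): parent n0 fail=0; on 'd' 0 → fail=0;  out ∅∪∅=∅
  n7('a'): parent n0 fail=0; on 'a' 0 → fail=0;  out ∅∪∅=∅
  n10('c'): parent n0 fail=0; on 'c' 0 → fail=0;  out {3}∪∅={3}
  n13('e'): parent n0 fail=0; on 'e' 0 → fail=0;  out ∅∪∅=∅
  n2('da'): parent n1 fail=0; on 'a' 0 → fail=7;  out ∅∪∅=∅
  n8('ab'): parent n7 fail=0; on 'b' 0 → fail=0;  out ∅∪∅=∅
  n11('ce'): parent n10 fail=0; on 'e' 0 → fail=13;  out ∅∪∅=∅
  n14('ed'): parent n13 fail=0; on 'd' 0 → fail=1;  out {4}∪∅={4}
  n3('dad'): parent n2 fail=7; on 'd' 7→0 → fail=1;  out ∅∪∅=∅
  n9('abc'): parent n8 fail=0; on 'c' 0 → fail=10;  out {1}∪{3}={1,3}
  n12('ced'): parent n11 fail=13; on 'd' 13 → fail=14;  out {2}∪{4}={2,4}
  n4('dade'): parent n3 fail=1; on 'e' 1→0 → fail=13;  out ∅∪∅=∅
  n5('dadea'): parent n4 fail=13; on 'a' 13→0 → fail=7;  out ∅∪∅=∅
  n6('dadeab'): parent n5 fail=7; on 'b' 7 → fail=8;  out {0}∪∅={0}

Text stream:
pos 0 'b': at 0
pos 1 'a': at 7
pos 2 'e': at 13 ·f
pos 3 'd': at 14  emit P4@[2:3]
pos 4 'a': at 2 ·f
pos 5 'd': at 3
pos 6 'e': at 4
pos 7 'a': at 5
pos 8 'b': at 6  emit P0@[3:8]
pos 9 'c': at 9 ·f  emit P1@[7:9],P3@[9:9]
pos 10 'c': at 10 ·f  emit P3@[10:10]
pos 11 'a': at 7 ·f
pos 12 'b': at 8
pos 13 'b': at 0 ·f
pos 14 'a': at 7
pos 15 'c': at 10 ·f  emit P3@[15:15]
pos 16 'a': at 7 ·f
pos 17 'b': at 8
pos 18 'c': at 9  emit P1@[16:18],P3@[18:18]
pos 19 'c': at 10 ·f  emit P3@[19:19]
pos 20 'b': at 0 ·f
pos 21 'a': at 7
pos 22 'c': at 10 ·f  emit P3@[22:22]
pos 23 'a': at 7 ·f
pos 24 'c': at 10 ·f  emit P3@[24:24]
pos 25 'b': at 0 ·f
pos 26 'c': at 10  emit P3@[26:26]
pos 27 'e': at 11
pos 28 'd': at 12  emit P2@[26:28],P4@[27:28]
pos 29 'd': at 1 ·f
pos 30 'a': at 2
pos 31 'd': at 3
pos 32 'e': at 4
pos 33 'a': at 5
pos 34 'b': at 6  emit P0@[29:34]
pos 35 'e': at 13 ·f
pos 36 'd': at 14  emit P4@[35:36]
pos 37 'c': at 10 ·f  emit P3@[37:37]
pos 38 'e': at 11
pos 39 'd': at 12  emit P2@[37:39],P4@[38:39]
pos 40 'd': at 1 ·f
pos 41 'a': at 2
pos 42 'e': at 13 ·f
pos 43 'd': at 14  emit P4@[42:43]
pos 44 'd': at 1 ·f
pos 45 'b': at 0 ·f
pos 46 'b': at 0
pos 47 'a': at 7
pos 48 'e': at 13 ·f
pos 49 'a': at 7 ·f
pos 50 'b': at 8
pos 51 'c': at 9  emit P1@[49:51],P3@[51:51]
pos 52 'c': at 10 ·f  emit P3@[52:52]
pos 53 'd': at 1 ·f
pos 54 'a': at 2
pos 55 'd': at 3
pos 56 'e': at 4
pos 57 'a': at 5
pos 58 'b': at 6  emit P0@[53:58]
pos 59 'd': at 1 ·f
pos 60 'a': at 2
pos 61 'd': at 3
pos 62 'e': at 4
pos 63 'a': at 5
pos 64 'b': at 6  emit P0@[59:64]
pos 65 'd': at 1 ·f
pos 66 'a': at 2
pos 67 'b': at 8 ·f
pos 68 'c': at 9  emit P1@[66:68],P3@[68:68]
pos 69 'b': at 0 ·f

Matches: [[3,4],[8,0],[9,1],[9,3],[10,3],[15,3],[18,1],[18,3],[19,3],[22,3],[24,3],[26,3],[28,2],[28,4],[34,0],[36,4],[37,3],[39,2],[39,4],[43,4],[51,1],[51,3],[52,3],[58,0],[64,0],[68,1],[68,3]]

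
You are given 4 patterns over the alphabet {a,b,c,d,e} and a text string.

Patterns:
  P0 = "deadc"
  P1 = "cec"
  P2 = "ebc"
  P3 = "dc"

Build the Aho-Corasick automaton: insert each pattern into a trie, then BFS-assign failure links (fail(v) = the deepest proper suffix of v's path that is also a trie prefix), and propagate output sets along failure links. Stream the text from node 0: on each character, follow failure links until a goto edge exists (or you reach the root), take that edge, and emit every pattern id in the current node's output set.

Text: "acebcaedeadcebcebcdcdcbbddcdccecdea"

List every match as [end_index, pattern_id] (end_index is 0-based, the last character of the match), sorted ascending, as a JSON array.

Build automaton:
Trie nodes:
  n0 'ε': c→6 d→1 e→9
  n1 'd': c→12 e→2
  n2 'de': a→3
  n3 'dea': d→4
  n4 'dead': c→5
  n5 'deadc': ·  ←P0
  n6 'c': e→7
  n7 'ce': c→8
  n8 'cec': ·  ←P1
  n9 'e': b→10
  n10 'eb': c→11
  n11 'ebc': ·  ←P2
  n12 'dc': ·  ←P3

Failure links (BFS by depth):
  fail(1) 'd': from fail(0)=0 chase 'd': 0 ⇒ 0;  out=∅∪out(0)=∅
  fail(6) 'c': from fail(0)=0 chase 'c': 0 ⇒ 0;  out=∅∪out(0)=∅
  fail(9) 'e': from fail(0)=0 chase 'e': 0 ⇒ 0;  out=∅∪out(0)=∅
  fail(2) 'de': from fail(1)=0 chase 'e': 0 ⇒ 9;  out=∅∪out(9)=∅
  fail(7) 'ce': from fail(6)=0 chase 'e': 0 ⇒ 9;  out=∅∪out(9)=∅
  fail(10) 'eb': from fail(9)=0 chase 'b': 0 ⇒ 0;  out=∅∪out(0)=∅
  fail(12) 'dc': from fail(1)=0 chase 'c': 0 ⇒ 6;  out={3}∪out(6)={3}
  fail(3) 'dea': from fail(2)=9 chase 'a': 9→0 ⇒ 0;  out=∅∪out(0)=∅
  fail(8) 'cec': from fail(7)=9 chase 'c': 9→0 ⇒ 6;  out={1}∪out(6)={1}
  fail(11) 'ebc': from fail(10)=0 chase 'c': 0 ⇒ 6;  out={2}∪out(6)={2}
  fail(4) 'dead': from fail(3)=0 chase 'd': 0 ⇒ 1;  out=∅∪out(1)=∅
  fail(5) 'deadc': from fail(4)=1 chase 'c': 1 ⇒ 12;  out={0}∪out(12)={0,3}

Text stream:
[0] read 'a'  n0⇒n0
[1] read 'c'  n0⇒n6
[2] read 'e'  n6⇒n7
[3] read 'b'  n7⇒n10 (via fail)
[4] read 'c'  n10⇒n11  ** P2@[2:4]
[5] read 'a'  n11⇒n0 (via fail)
[6] read 'e'  n0⇒n9
[7] read 'd'  n9⇒n1 (via fail)
[8] read 'e'  n1⇒n2
[9] read 'a'  n2⇒n3
[10] read 'd'  n3⇒n4
[11] read 'c'  n4⇒n5  ** P0@[7:11],P3@[10:11]
[12] read 'e'  n5⇒n7 (via fail)
[13] read 'b'  n7⇒n10 (via fail)
[14] read 'c'  n10⇒n11  ** P2@[12:14]
[15] read 'e'  n11⇒n7 (via fail)
[16] read 'b'  n7⇒n10 (via fail)
[17] read 'c'  n10⇒n11  ** P2@[15:17]
[18] read 'd'  n11⇒n1 (via fail)
[19] read 'c'  n1⇒n12  ** P3@[18:19]
[20] read 'd'  n12⇒n1 (via fail)
[21] read 'c'  n1⇒n12  ** P3@[20:21]
[22] read 'b'  n12⇒n0 (via fail)
[23] read 'b'  n0⇒n0
[24] read 'd'  n0⇒n1
[25] read 'd'  n1⇒n1 (via fail)
[26] read 'c'  n1⇒n12  ** P3@[25:26]
[27] read 'd'  n12⇒n1 (via fail)
[28] read 'c'  n1⇒n12  ** P3@[27:28]
[29] read 'c'  n12⇒n6 (via fail)
[30] read 'e'  n6⇒n7
[31] read 'c'  n7⇒n8  ** P1@[29:31]
[32] read 'd'  n8⇒n1 (via fail)
[33] read 'e'  n1⇒n2
[34] read 'a'  n2⇒n3

Result: [[4,2],[11,0],[11,3],[14,2],[17,2],[19,3],[21,3],[26,3],[28,3],[31,1]]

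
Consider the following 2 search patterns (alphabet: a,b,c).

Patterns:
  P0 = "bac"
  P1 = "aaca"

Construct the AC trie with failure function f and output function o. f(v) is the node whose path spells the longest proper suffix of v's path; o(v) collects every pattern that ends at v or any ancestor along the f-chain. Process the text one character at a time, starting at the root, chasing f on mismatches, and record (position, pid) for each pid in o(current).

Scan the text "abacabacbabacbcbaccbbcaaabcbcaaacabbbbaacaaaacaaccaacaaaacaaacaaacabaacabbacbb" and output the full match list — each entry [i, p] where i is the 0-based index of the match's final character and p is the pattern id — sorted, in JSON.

Build:
Trie nodes:
  0='ε' goto a→4 b→1
  1='b' goto a→2
  2='ba' goto c→3
  3='bac' goto ·  ←P0
  4='a' goto a→5
  5='aa' goto c→6
  6='aac' goto a→7
  7='aaca' goto ·  ←P1

Failure links (BFS by depth):
  fail(1) 'b': from fail(0)=0 chase 'b': 0 ⇒ 0;  out=∅∪out(0)=∅
  fail(4) 'a': from fail(0)=0 chase 'a': 0 ⇒ 0;  out=∅∪out(0)=∅
  fail(2) 'ba': from fail(1)=0 chase 'a': 0 ⇒ 4;  out=∅∪out(4)=∅
  fail(5) 'aa': from fail(4)=0 chase 'a': 0 ⇒ 4;  out=∅∪out(4)=∅
  fail(3) 'bac': from fail(2)=4 chase 'c': 4→0 ⇒ 0;  out={0}∪out(0)={0}
  fail(6) 'aac': from fail(5)=4 chase 'c': 4→0 ⇒ 0;  out=∅∪out(0)=∅
  fail(7) 'aaca': from fail(6)=0 chase 'a': 0 ⇒ 4;  out={1}∪out(4)={1}

Text stream:
pos 0 'a': at 4
pos 1 'b': at 1 ·f
pos 2 'a': at 2
pos 3 'c': at 3  → match P0@[1:3]
pos 4 'a': at 4 ·f
pos 5 'b': at 1 ·f
pos 6 'a': at 2
pos 7 'c': at 3  → match P0@[5:7]
pos 8 'b': at 1 ·f
pos 9 'a': at 2
pos 10 'b': at 1 ·f
pos 11 'a': at 2
pos 12 'c': at 3  → match P0@[10:12]
pos 13 'b': at 1 ·f
pos 14 'c': at 0 ·f
pos 15 'b': at 1
pos 16 'a': at 2
pos 17 'c': at 3  → match P0@[15:17]
pos 18 'c': at 0 ·f
pos 19 'b': at 1
pos 20 'b': at 1 ·f
pos 21 'c': at 0 ·f
pos 22 'a': at 4
pos 23 'a': at 5
pos 24 'a': at 5 ·f
pos 25 'b': at 1 ·f
pos 26 'c': at 0 ·f
pos 27 'b': at 1
pos 28 'c': at 0 ·f
pos 29 'a': at 4
pos 30 'a': at 5
pos 31 'a': at 5 ·f
pos 32 'c': at 6
pos 33 'a': at 7  → match P1@[30:33]
pos 34 'b': at 1 ·f
pos 35 'b': at 1 ·f
pos 36 'b': at 1 ·f
pos 37 'b': at 1 ·f
pos 38 'a': at 2
pos 39 'a': at 5 ·f
pos 40 'c': at 6
pos 41 'a': at 7  → match P1@[38:41]
pos 42 'a': at 5 ·f
pos 43 'a': at 5 ·f
pos 44 'a': at 5 ·f
pos 45 'c': at 6
pos 46 'a': at 7  → match P1@[43:46]
pos 47 'a': at 5 ·f
pos 48 'c': at 6
pos 49 'c': at 0 ·f
pos 50 'a': at 4
pos 51 'a': at 5
pos 52 'c': at 6
pos 53 'a': at 7  → match P1@[50:53]
pos 54 'a': at 5 ·f
pos 55 'a': at 5 ·f
pos 56 'a': at 5 ·f
pos 57 'c': at 6
pos 58 'a': at 7  → match P1@[55:58]
pos 59 'a': at 5 ·f
pos 60 'a': at 5 ·f
pos 61 'c': at 6
pos 62 'a': at 7  → match P1@[59:62]
pos 63 'a': at 5 ·f
pos 64 'a': at 5 ·f
pos 65 'c': at 6
pos 66 'a': at 7  → match P1@[63:66]
pos 67 'b': at 1 ·f
pos 68 'a': at 2
pos 69 'a': at 5 ·f
pos 70 'c': at 6
pos 71 'a': at 7  → match P1@[68:71]
pos 72 'b': at 1 ·f
pos 73 'b': at 1 ·f
pos 74 'a': at 2
pos 75 'c': at 3  → match P0@[73:75]
pos 76 'b': at 1 ·f
pos 77 'b': at 1 ·f

Matches: [[3,0],[7,0],[12,0],[17,0],[33,1],[41,1],[46,1],[53,1],[58,1],[62,1],[66,1],[71,1],[75,0]]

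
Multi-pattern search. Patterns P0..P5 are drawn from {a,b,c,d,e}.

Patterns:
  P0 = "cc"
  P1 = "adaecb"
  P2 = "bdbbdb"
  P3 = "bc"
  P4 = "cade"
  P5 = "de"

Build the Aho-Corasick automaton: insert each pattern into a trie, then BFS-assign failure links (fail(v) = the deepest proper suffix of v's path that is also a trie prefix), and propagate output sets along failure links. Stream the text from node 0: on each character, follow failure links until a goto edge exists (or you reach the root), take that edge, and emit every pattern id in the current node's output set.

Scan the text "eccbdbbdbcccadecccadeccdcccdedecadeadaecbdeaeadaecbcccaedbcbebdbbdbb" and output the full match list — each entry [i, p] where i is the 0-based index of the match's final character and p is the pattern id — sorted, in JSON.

Construct AC machine:
Trie (insert patterns):
  n0 'ε': a→3 b→9 c→1 d→19
  n1 'c': a→16 c→2
  n2 'cc': ·  [P0 ends]
  n3 'a': d→4
  n4 'ad': a→5
  n5 'ada': e→6
  n6 'adae': c→7
  n7 'adaec': b→8
  n8 'adaecb': ·  [P1 ends]
  n9 'b': c→15 d→10
  n10 'bd': b→11
  n11 'bdb': b→12
  n12 'bdbb': d→13
  n13 'bdbbd': b→14
  n14 'bdbbdb': ·  [P2 ends]
  n15 'bc': ·  [P3 ends]
  n16 'ca': d→17
  n17 'cad': e→18
  n18 'cade': ·  [P4 ends]
  n19 'd': e→20
  n20 'de': ·  [P5 ends]

Failure links (BFS by depth):
  n1('c'): parent n0 fail=0; on 'c' 0 → fail=0;  out ∅∪∅=∅
  n3('a'): parent n0 fail=0; on 'a' 0 → fail=0;  out ∅∪∅=∅
  n9('b'): parent n0 fail=0; on 'b' 0 → fail=0;  out ∅∪∅=∅
  n19('d'): parent n0 fail=0; on 'd' 0 → fail=0;  out ∅∪∅=∅
  n2('cc'): parent n1 fail=0; on 'c' 0 → fail=1;  out {0}∪∅={0}
  n4('ad'): parent n3 fail=0; on 'd' 0 → fail=19;  out ∅∪∅=∅
  n10('bd'): parent n9 fail=0; on 'd' 0 → fail=19;  out ∅∪∅=∅
  n15('bc'): parent n9 fail=0; on 'c' 0 → fail=1;  out {3}∪∅={3}
  n16('ca'): parent n1 fail=0; on 'a' 0 → fail=3;  out ∅∪∅=∅
  n20('de'): parent n19 fail=0; on 'e' 0 → fail=0;  out {5}∪∅={5}
  n5('ada'): parent n4 fail=19; on 'a' 19→0 → fail=3;  out ∅∪∅=∅
  n11('bdb'): parent n10 fail=19; on 'b' 19→0 → fail=9;  out ∅∪∅=∅
  n17('cad'): parent n16 fail=3; on 'd' 3 → fail=4;  out ∅∪∅=∅
  n6('adae'): parent n5 fail=3; on 'e' 3→0 → fail=0;  out ∅∪∅=∅
  n12('bdbb'): parent n11 fail=9; on 'b' 9→0 → fail=9;  out ∅∪∅=∅
  n18('cade'): parent n17 fail=4; on 'e' 4→19 → fail=20;  out {4}∪{5}={4,5}
  n7('adaec'): parent n6 fail=0; on 'c' 0 → fail=1;  out ∅∪∅=∅
  n13('bdbbd'): parent n12 fail=9; on 'd' 9 → fail=10;  out ∅∪∅=∅
  n8('adaecb'): parent n7 fail=1; on 'b' 1→0 → fail=9;  out {1}∪∅={1}
  n14('bdbbdb'): parent n13 fail=10; on 'b' 10 → fail=11;  out {2}∪∅={2}

Scan:
i=0 'e': node 0→0
i=1 'c': node 0→1
i=2 'c': node 1→2  ** P0@[1:2]
i=3 'b': node 2→9 (fail-walked)
i=4 'd': node 9→10
i=5 'b': node 10→11
i=6 'b': node 11→12
i=7 'd': node 12→13
i=8 'b': node 13→14  ** P2@[3:8]
i=9 'c': node 14→15 (fail-walked)  ** P3@[8:9]
i=10 'c': node 15→2 (fail-walked)  ** P0@[9:10]
i=11 'c': node 2→2 (fail-walked)  ** P0@[10:11]
i=12 'a': node 2→16 (fail-walked)
i=13 'd': node 16→17
i=14 'e': node 17→18  ** P4@[11:14],P5@[13:14]
i=15 'c': node 18→1 (fail-walked)
i=16 'c': node 1→2  ** P0@[15:16]
i=17 'c': node 2→2 (fail-walked)  ** P0@[16:17]
i=18 'a': node 2→16 (fail-walked)
i=19 'd': node 16→17
i=20 'e': node 17→18  ** P4@[17:20],P5@[19:20]
i=21 'c': node 18→1 (fail-walked)
i=22 'c': node 1→2  ** P0@[21:22]
i=23 'd': node 2→19 (fail-walked)
i=24 'c': node 19→1 (fail-walked)
i=25 'c': node 1→2  ** P0@[24:25]
i=26 'c': node 2→2 (fail-walked)  ** P0@[25:26]
i=27 'd': node 2→19 (fail-walked)
i=28 'e': node 19→20  ** P5@[27:28]
i=29 'd': node 20→19 (fail-walked)
i=30 'e': node 19→20  ** P5@[29:30]
i=31 'c': node 20→1 (fail-walked)
i=32 'a': node 1→16
i=33 'd': node 16→17
i=34 'e': node 17→18  ** P4@[31:34],P5@[33:34]
i=35 'a': node 18→3 (fail-walked)
i=36 'd': node 3→4
i=37 'a': node 4→5
i=38 'e': node 5→6
i=39 'c': node 6→7
i=40 'b': node 7→8  ** P1@[35:40]
i=41 'd': node 8→10 (fail-walked)
i=42 'e': node 10→20 (fail-walked)  ** P5@[41:42]
i=43 'a': node 20→3 (fail-walked)
i=44 'e': node 3→0 (fail-walked)
i=45 'a': node 0→3
i=46 'd': node 3→4
i=47 'a': node 4→5
i=48 'e': node 5→6
i=49 'c': node 6→7
i=50 'b': node 7→8  ** P1@[45:50]
i=51 'c': node 8→15 (fail-walked)  ** P3@[50:51]
i=52 'c': node 15→2 (fail-walked)  ** P0@[51:52]
i=53 'c': node 2→2 (fail-walked)  ** P0@[52:53]
i=54 'a': node 2→16 (fail-walked)
i=55 'e': node 16→0 (fail-walked)
i=56 'd': node 0→19
i=57 'b': node 19→9 (fail-walked)
i=58 'c': node 9→15  ** P3@[57:58]
i=59 'b': node 15→9 (fail-walked)
i=60 'e': node 9→0 (fail-walked)
i=61 'b': node 0→9
i=62 'd': node 9→10
i=63 'b': node 10→11
i=64 'b': node 11→12
i=65 'd': node 12→13
i=66 'b': node 13→14  ** P2@[61:66]
i=67 'b': node 14→12 (fail-walked)

Result: [[2,0],[8,2],[9,3],[10,0],[11,0],[14,4],[14,5],[16,0],[17,0],[20,4],[20,5],[22,0],[25,0],[26,0],[28,5],[30,5],[34,4],[34,5],[40,1],[42,5],[50,1],[51,3],[52,0],[53,0],[58,3],[66,2]]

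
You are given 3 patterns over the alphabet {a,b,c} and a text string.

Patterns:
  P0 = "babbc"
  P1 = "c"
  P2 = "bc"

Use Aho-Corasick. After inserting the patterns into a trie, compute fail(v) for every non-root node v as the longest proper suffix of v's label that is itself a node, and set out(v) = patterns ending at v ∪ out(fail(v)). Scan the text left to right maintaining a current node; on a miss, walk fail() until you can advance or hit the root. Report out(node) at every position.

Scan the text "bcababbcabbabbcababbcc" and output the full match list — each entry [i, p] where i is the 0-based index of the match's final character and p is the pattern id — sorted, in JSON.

Build:
Trie nodes:
  n0 'ε': b→1 c→6
  n1 'b': a→2 c→7
  n2 'ba': b→3
  n3 'bab': b→4
  n4 'babb': c→5
  n5 'babbc': ·  ←P0
  n6 'c': ·  ←P1
  n7 'bc': ·  ←P2

Failure links (BFS by depth):
  fail(1) 'b': from fail(0)=0 chase 'b': 0 ⇒ 0;  out=∅∪out(0)=∅
  fail(6) 'c': from fail(0)=0 chase 'c': 0 ⇒ 0;  out={1}∪out(0)={1}
  fail(2) 'ba': from fail(1)=0 chase 'a': 0 ⇒ 0;  out=∅∪out(0)=∅
  fail(7) 'bc': from fail(1)=0 chase 'c': 0 ⇒ 6;  out={2}∪out(6)={1,2}
  fail(3) 'bab': from fail(2)=0 chase 'b': 0 ⇒ 1;  out=∅∪out(1)=∅
  fail(4) 'babb': from fail(3)=1 chase 'b': 1→0 ⇒ 1;  out=∅∪out(1)=∅
  fail(5) 'babbc': from fail(4)=1 chase 'c': 1 ⇒ 7;  out={0}∪out(7)={0,1,2}

Scan:
[0] read 'b'  n0⇒n1
[1] read 'c'  n1⇒n7  → match P1@[1:1],P2@[0:1]
[2] read 'a'  n7⇒n0 ·f
[3] read 'b'  n0⇒n1
[4] read 'a'  n1⇒n2
[5] read 'b'  n2⇒n3
[6] read 'b'  n3⇒n4
[7] read 'c'  n4⇒n5  → match P0@[3:7],P1@[7:7],P2@[6:7]
[8] read 'a'  n5⇒n0 ·f
[9] read 'b'  n0⇒n1
[10] read 'b'  n1⇒n1 ·f
[11] read 'a'  n1⇒n2
[12] read 'b'  n2⇒n3
[13] read 'b'  n3⇒n4
[14] read 'c'  n4⇒n5  → match P0@[10:14],P1@[14:14],P2@[13:14]
[15] read 'a'  n5⇒n0 ·f
[16] read 'b'  n0⇒n1
[17] read 'a'  n1⇒n2
[18] read 'b'  n2⇒n3
[19] read 'b'  n3⇒n4
[20] read 'c'  n4⇒n5  → match P0@[16:20],P1@[20:20],P2@[19:20]
[21] read 'c'  n5⇒n6 ·f  → match P1@[21:21]

All matches (sorted): [[1,1],[1,2],[7,0],[7,1],[7,2],[14,0],[14,1],[14,2],[20,0],[20,1],[20,2],[21,1]]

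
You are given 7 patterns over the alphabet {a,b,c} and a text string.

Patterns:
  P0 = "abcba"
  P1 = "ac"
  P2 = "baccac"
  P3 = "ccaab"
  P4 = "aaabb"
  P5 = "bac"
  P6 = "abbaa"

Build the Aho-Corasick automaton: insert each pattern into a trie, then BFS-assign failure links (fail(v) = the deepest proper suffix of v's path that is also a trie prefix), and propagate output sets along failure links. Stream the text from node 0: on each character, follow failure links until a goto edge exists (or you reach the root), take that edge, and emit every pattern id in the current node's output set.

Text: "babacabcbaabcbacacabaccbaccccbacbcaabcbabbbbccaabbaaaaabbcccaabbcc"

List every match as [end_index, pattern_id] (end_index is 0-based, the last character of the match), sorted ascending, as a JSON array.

Construct AC machine:
Trie nodes:
  0='ε' goto a→1 b→7 c→13
  1='a' goto a→18 b→2 c→6
  2='ab' goto b→22 c→3
  3='abc' goto b→4
  4='abcb' goto a→5
  5='abcba' goto ·  [P0 ends]
  6='ac' goto ·  [P1 ends]
  7='b' goto a→8
  8='ba' goto c→9
  9='bac' goto c→10  [P5 ends]
  10='bacc' goto a→11
  11='bacca' goto c→12
  12='baccac' goto ·  [P2 ends]
  13='c' goto c→14
  14='cc' goto a→15
  15='cca' goto a→16
  16='ccaa' goto b→17
  17='ccaab' goto ·  [P3 ends]
  18='aa' goto a→19
  19='aaa' goto b→20
  20='aaab' goto b→21
  21='aaabb' goto ·  [P4 ends]
  22='abb' goto a→23
  23='abba' goto a→24
  24='abbaa' goto ·  [P6 ends]

BFS fail/out derivation:
  fail(1) 'a': from fail(0)=0 chase 'a': 0 ⇒ 0;  out=∅∪out(0)=∅
  fail(7) 'b': from fail(0)=0 chase 'b': 0 ⇒ 0;  out=∅∪out(0)=∅
  fail(13) 'c': from fail(0)=0 chase 'c': 0 ⇒ 0;  out=∅∪out(0)=∅
  fail(2) 'ab': from fail(1)=0 chase 'b': 0 ⇒ 7;  out=∅∪out(7)=∅
  fail(6) 'ac': from fail(1)=0 chase 'c': 0 ⇒ 13;  out={1}∪out(13)={1}
  fail(8) 'ba': from fail(7)=0 chase 'a': 0 ⇒ 1;  out=∅∪out(1)=∅
  fail(14) 'cc': from fail(13)=0 chase 'c': 0 ⇒ 13;  out=∅∪out(13)=∅
  fail(18) 'aa': from fail(1)=0 chase 'a': 0 ⇒ 1;  out=∅∪out(1)=∅
  fail(3) 'abc': from fail(2)=7 chase 'c': 7→0 ⇒ 13;  out=∅∪out(13)=∅
  fail(9) 'bac': from fail(8)=1 chase 'c': 1 ⇒ 6;  out={5}∪out(6)={1,5}
  fail(15) 'cca': from fail(14)=13 chase 'a': 13→0 ⇒ 1;  out=∅∪out(1)=∅
  fail(19) 'aaa': from fail(18)=1 chase 'a': 1 ⇒ 18;  out=∅∪out(18)=∅
  fail(22) 'abb': from fail(2)=7 chase 'b': 7→0 ⇒ 7;  out=∅∪out(7)=∅
  fail(4) 'abcb': from fail(3)=13 chase 'b': 13→0 ⇒ 7;  out=∅∪out(7)=∅
  fail(10) 'bacc': from fail(9)=6 chase 'c': 6→13 ⇒ 14;  out=∅∪out(14)=∅
  fail(16) 'ccaa': from fail(15)=1 chase 'a': 1 ⇒ 18;  out=∅∪out(18)=∅
  fail(20) 'aaab': from fail(19)=18 chase 'b': 18→1 ⇒ 2;  out=∅∪out(2)=∅
  fail(23) 'abba': from fail(22)=7 chase 'a': 7 ⇒ 8;  out=∅∪out(8)=∅
  fail(5) 'abcba': from fail(4)=7 chase 'a': 7 ⇒ 8;  out={0}∪out(8)={0}
  fail(11) 'bacca': from fail(10)=14 chase 'a': 14 ⇒ 15;  out=∅∪out(15)=∅
  fail(17) 'ccaab': from fail(16)=18 chase 'b': 18→1 ⇒ 2;  out={3}∪out(2)={3}
  fail(21) 'aaabb': from fail(20)=2 chase 'b': 2 ⇒ 22;  out={4}∪out(22)={4}
  fail(24) 'abbaa': from fail(23)=8 chase 'a': 8→1 ⇒ 18;  out={6}∪out(18)={6}
  fail(12) 'baccac': from fail(11)=15 chase 'c': 15→1 ⇒ 6;  out={2}∪out(6)={1,2}

Run:
[0] read 'b'  n0⇒n7
[1] read 'a'  n7⇒n8
[2] read 'b'  n8⇒n2 (fail-walked)
[3] read 'a'  n2⇒n8 (fail-walked)
[4] read 'c'  n8⇒n9  → match P1@[3:4],P5@[2:4]
[5] read 'a'  n9⇒n1 (fail-walked)
[6] read 'b'  n1⇒n2
[7] read 'c'  n2⇒n3
[8] read 'b'  n3⇒n4
[9] read 'a'  n4⇒n5  → match P0@[5:9]
[10] read 'a'  n5⇒n18 (fail-walked)
[11] read 'b'  n18⇒n2 (fail-walked)
[12] read 'c'  n2⇒n3
[13] read 'b'  n3⇒n4
[14] read 'a'  n4⇒n5  → match P0@[10:14]
[15] read 'c'  n5⇒n9 (fail-walked)  → match P1@[14:15],P5@[13:15]
[16] read 'a'  n9⇒n1 (fail-walked)
[17] read 'c'  n1⇒n6  → match P1@[16:17]
[18] read 'a'  n6⇒n1 (fail-walked)
[19] read 'b'  n1⇒n2
[20] read 'a'  n2⇒n8 (fail-walked)
[21] read 'c'  n8⇒n9  → match P1@[20:21],P5@[19:21]
[22] read 'c'  n9⇒n10
[23] read 'b'  n10⇒n7 (fail-walked)
[24] read 'a'  n7⇒n8
[25] read 'c'  n8⇒n9  → match P1@[24:25],P5@[23:25]
[26] read 'c'  n9⇒n10
[27] read 'c'  n10⇒n14 (fail-walked)
[28] read 'c'  n14⇒n14 (fail-walked)
[29] read 'b'  n14⇒n7 (fail-walked)
[30] read 'a'  n7⇒n8
[31] read 'c'  n8⇒n9  → match P1@[30:31],P5@[29:31]
[32] read 'b'  n9⇒n7 (fail-walked)
[33] read 'c'  n7⇒n13 (fail-walked)
[34] read 'a'  n13⇒n1 (fail-walked)
[35] read 'a'  n1⇒n18
[36] read 'b'  n18⇒n2 (fail-walked)
[37] read 'c'  n2⇒n3
[38] read 'b'  n3⇒n4
[39] read 'a'  n4⇒n5  → match P0@[35:39]
[40] read 'b'  n5⇒n2 (fail-walked)
[41] read 'b'  n2⇒n22
[42] read 'b'  n22⇒n7 (fail-walked)
[43] read 'b'  n7⇒n7 (fail-walked)
[44] read 'c'  n7⇒n13 (fail-walked)
[45] read 'c'  n13⇒n14
[46] read 'a'  n14⇒n15
[47] read 'a'  n15⇒n16
[48] read 'b'  n16⇒n17  → match P3@[44:48]
[49] read 'b'  n17⇒n22 (fail-walked)
[50] read 'a'  n22⇒n23
[51] read 'a'  n23⇒n24  → match P6@[47:51]
[52] read 'a'  n24⇒n19 (fail-walked)
[53] read 'a'  n19⇒n19 (fail-walked)
[54] read 'a'  n19⇒n19 (fail-walked)
[55] read 'b'  n19⇒n20
[56] read 'b'  n20⇒n21  → match P4@[52:56]
[57] read 'c'  n21⇒n13 (fail-walked)
[58] read 'c'  n13⇒n14
[59] read 'c'  n14⇒n14 (fail-walked)
[60] read 'a'  n14⇒n15
[61] read 'a'  n15⇒n16
[62] read 'b'  n16⇒n17  → match P3@[58:62]
[63] read 'b'  n17⇒n22 (fail-walked)
[64] read 'c'  n22⇒n13 (fail-walked)
[65] read 'c'  n13⇒n14

Matches: [[4,1],[4,5],[9,0],[14,0],[15,1],[15,5],[17,1],[21,1],[21,5],[25,1],[25,5],[31,1],[31,5],[39,0],[48,3],[51,6],[56,4],[62,3]]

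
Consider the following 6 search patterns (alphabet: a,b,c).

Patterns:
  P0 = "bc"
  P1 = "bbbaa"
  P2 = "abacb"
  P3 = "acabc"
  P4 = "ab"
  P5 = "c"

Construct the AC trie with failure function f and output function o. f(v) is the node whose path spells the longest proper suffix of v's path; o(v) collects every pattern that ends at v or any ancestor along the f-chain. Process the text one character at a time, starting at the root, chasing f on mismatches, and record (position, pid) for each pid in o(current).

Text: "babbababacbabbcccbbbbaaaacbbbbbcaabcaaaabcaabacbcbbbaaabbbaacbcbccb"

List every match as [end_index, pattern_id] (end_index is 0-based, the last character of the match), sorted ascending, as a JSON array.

Build automaton:
Trie (insert patterns):
  0='ε' goto a→7 b→1 c→16
  1='b' goto b→3 c→2
  2='bc' goto ·  [P0 ends]
  3='bb' goto b→4
  4='bbb' goto a→5
  5='bbba' goto a→6
  6='bbbaa' goto ·  [P1 ends]
  7='a' goto b→8 c→12
  8='ab' goto a→9  [P4 ends]
  9='aba' goto c→10
  10='abac' goto b→11
  11='abacb' goto ·  [P2 ends]
  12='ac' goto a→13
  13='aca' goto b→14
  14='acab' goto c→15
  15='acabc' goto ·  [P3 ends]
  16='c' goto ·  [P5 ends]

Failure links (BFS by depth):
  fail(1) 'b': from fail(0)=0 chase 'b': 0 ⇒ 0;  out=∅∪out(0)=∅
  fail(7) 'a': from fail(0)=0 chase 'a': 0 ⇒ 0;  out=∅∪out(0)=∅
  fail(16) 'c': from fail(0)=0 chase 'c': 0 ⇒ 0;  out={5}∪out(0)={5}
  fail(2) 'bc': from fail(1)=0 chase 'c': 0 ⇒ 16;  out={0}∪out(16)={0,5}
  fail(3) 'bb': from fail(1)=0 chase 'b': 0 ⇒ 1;  out=∅∪out(1)=∅
  fail(8) 'ab': from fail(7)=0 chase 'b': 0 ⇒ 1;  out={4}∪out(1)={4}
  fail(12) 'ac': from fail(7)=0 chase 'c': 0 ⇒ 16;  out=∅∪out(16)={5}
  fail(4) 'bbb': from fail(3)=1 chase 'b': 1 ⇒ 3;  out=∅∪out(3)=∅
  fail(9) 'aba': from fail(8)=1 chase 'a': 1→0 ⇒ 7;  out=∅∪out(7)=∅
  fail(13) 'aca': from fail(12)=16 chase 'a': 16→0 ⇒ 7;  out=∅∪out(7)=∅
  fail(5) 'bbba': from fail(4)=3 chase 'a': 3→1→0 ⇒ 7;  out=∅∪out(7)=∅
  fail(10) 'abac': from fail(9)=7 chase 'c': 7 ⇒ 12;  out=∅∪out(12)={5}
  fail(14) 'acab': from fail(13)=7 chase 'b': 7 ⇒ 8;  out=∅∪out(8)={4}
  fail(6) 'bbbaa': from fail(5)=7 chase 'a': 7→0 ⇒ 7;  out={1}∪out(7)={1}
  fail(11) 'abacb': from fail(10)=12 chase 'b': 12→16→0 ⇒ 1;  out={2}∪out(1)={2}
  fail(15) 'acabc': from fail(14)=8 chase 'c': 8→1 ⇒ 2;  out={3}∪out(2)={0,3,5}

Text stream:
[0] read 'b'  n0⇒n1
[1] read 'a'  n1⇒n7 (fail-walked)
[2] read 'b'  n7⇒n8  emit P4@[1:2]
[3] read 'b'  n8⇒n3 (fail-walked)
[4] read 'a'  n3⇒n7 (fail-walked)
[5] read 'b'  n7⇒n8  emit P4@[4:5]
[6] read 'a'  n8⇒n9
[7] read 'b'  n9⇒n8 (fail-walked)  emit P4@[6:7]
[8] read 'a'  n8⇒n9
[9] read 'c'  n9⇒n10  emit P5@[9:9]
[10] read 'b'  n10⇒n11  emit P2@[6:10]
[11] read 'a'  n11⇒n7 (fail-walked)
[12] read 'b'  n7⇒n8  emit P4@[11:12]
[13] read 'b'  n8⇒n3 (fail-walked)
[14] read 'c'  n3⇒n2 (fail-walked)  emit P0@[13:14],P5@[14:14]
[15] read 'c'  n2⇒n16 (fail-walked)  emit P5@[15:15]
[16] read 'c'  n16⇒n16 (fail-walked)  emit P5@[16:16]
[17] read 'b'  n16⇒n1 (fail-walked)
[18] read 'b'  n1⇒n3
[19] read 'b'  n3⇒n4
[20] read 'b'  n4⇒n4 (fail-walked)
[21] read 'a'  n4⇒n5
[22] read 'a'  n5⇒n6  emit P1@[18:22]
[23] read 'a'  n6⇒n7 (fail-walked)
[24] read 'a'  n7⇒n7 (fail-walked)
[25] read 'c'  n7⇒n12  emit P5@[25:25]
[26] read 'b'  n12⇒n1 (fail-walked)
[27] read 'b'  n1⇒n3
[28] read 'b'  n3⇒n4
[29] read 'b'  n4⇒n4 (fail-walked)
[30] read 'b'  n4⇒n4 (fail-walked)
[31] read 'c'  n4⇒n2 (fail-walked)  emit P0@[30:31],P5@[31:31]
[32] read 'a'  n2⇒n7 (fail-walked)
[33] read 'a'  n7⇒n7 (fail-walked)
[34] read 'b'  n7⇒n8  emit P4@[33:34]
[35] read 'c'  n8⇒n2 (fail-walked)  emit P0@[34:35],P5@[35:35]
[36] read 'a'  n2⇒n7 (fail-walked)
[37] read 'a'  n7⇒n7 (fail-walked)
[38] read 'a'  n7⇒n7 (fail-walked)
[39] read 'a'  n7⇒n7 (fail-walked)
[40] read 'b'  n7⇒n8  emit P4@[39:40]
[41] read 'c'  n8⇒n2 (fail-walked)  emit P0@[40:41],P5@[41:41]
[42] read 'a'  n2⇒n7 (fail-walked)
[43] read 'a'  n7⇒n7 (fail-walked)
[44] read 'b'  n7⇒n8  emit P4@[43:44]
[45] read 'a'  n8⇒n9
[46] read 'c'  n9⇒n10  emit P5@[46:46]
[47] read 'b'  n10⇒n11  emit P2@[43:47]
[48] read 'c'  n11⇒n2 (fail-walked)  emit P0@[47:48],P5@[48:48]
[49] read 'b'  n2⇒n1 (fail-walked)
[50] read 'b'  n1⇒n3
[51] read 'b'  n3⇒n4
[52] read 'a'  n4⇒n5
[53] read 'a'  n5⇒n6  emit P1@[49:53]
[54] read 'a'  n6⇒n7 (fail-walked)
[55] read 'b'  n7⇒n8  emit P4@[54:55]
[56] read 'b'  n8⇒n3 (fail-walked)
[57] read 'b'  n3⇒n4
[58] read 'a'  n4⇒n5
[59] read 'a'  n5⇒n6  emit P1@[55:59]
[60] read 'c'  n6⇒n12 (fail-walked)  emit P5@[60:60]
[61] read 'b'  n12⇒n1 (fail-walked)
[62] read 'c'  n1⇒n2  emit P0@[61:62],P5@[62:62]
[63] read 'b'  n2⇒n1 (fail-walked)
[64] read 'c'  n1⇒n2  emit P0@[63:64],P5@[64:64]
[65] read 'c'  n2⇒n16 (fail-walked)  emit P5@[65:65]
[66] read 'b'  n16⇒n1 (fail-walked)

Result: [[2,4],[5,4],[7,4],[9,5],[10,2],[12,4],[14,0],[14,5],[15,5],[16,5],[22,1],[25,5],[31,0],[31,5],[34,4],[35,0],[35,5],[40,4],[41,0],[41,5],[44,4],[46,5],[47,2],[48,0],[48,5],[53,1],[55,4],[59,1],[60,5],[62,0],[62,5],[64,0],[64,5],[65,5]]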